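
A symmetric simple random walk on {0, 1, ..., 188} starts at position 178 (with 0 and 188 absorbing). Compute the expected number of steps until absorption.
E[τ | X_0 = 178] = 1780

Let v_k = E[τ | X_0 = k]. Boundary: v_0 = v_188 = 0. Recurrence: v_k = 1 + (v_{k-1} + v_{k+1})/2 for 1 ≤ k ≤ 187. The particular solution to v_k − (v_{k-1} + v_{k+1})/2 = 1 is v_k = −k^2. Adding homogeneous solution A + B k and matching boundaries gives v_k = k (188 − k). Substituting k = 178: v_178 = 178 · 10 = 1780.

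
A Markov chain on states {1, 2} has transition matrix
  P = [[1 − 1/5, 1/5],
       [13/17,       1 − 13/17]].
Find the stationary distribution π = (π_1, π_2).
π_1 = 65/82, π_2 = 17/82

Solve πP = π with π_1 + π_2 = 1. From πP = π: π_1 · (1 − 1/5) + π_2 · 13/17 = π_1 ⇒ π_2 · 13/17 = π_1 · 1/5 ⇒ π_2/π_1 = (1/5)/(13/17) = 17/65. Together with π_1 + π_2 = 1:
  π_1 = (13/17)/(1/5 + 13/17) = (13/17)/(82/85) = 65/82,
  π_2 = (1/5)/(1/5 + 13/17) = (1/5)/(82/85) = 17/82.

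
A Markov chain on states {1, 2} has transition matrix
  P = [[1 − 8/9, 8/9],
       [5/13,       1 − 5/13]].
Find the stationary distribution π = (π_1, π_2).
π_1 = 45/149, π_2 = 104/149

Solve πP = π with π_1 + π_2 = 1. From πP = π: π_1 · (1 − 8/9) + π_2 · 5/13 = π_1 ⇒ π_2 · 5/13 = π_1 · 8/9 ⇒ π_2/π_1 = (8/9)/(5/13) = 104/45. Together with π_1 + π_2 = 1:
  π_1 = (5/13)/(8/9 + 5/13) = (5/13)/(149/117) = 45/149,
  π_2 = (8/9)/(8/9 + 5/13) = (8/9)/(149/117) = 104/149.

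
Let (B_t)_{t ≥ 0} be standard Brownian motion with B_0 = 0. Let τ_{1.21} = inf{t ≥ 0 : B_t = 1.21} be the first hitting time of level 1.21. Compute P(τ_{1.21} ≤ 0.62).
P(τ_{1.21} ≤ 0.62) = 2(1 − Φ(1.21/√0.62)) = 2(1 − Φ(1.5367)) ≈ 0.1244

By the reflection principle for standard BM, P(τ_b ≤ t) = 2 · P(B_t ≥ b). Since B_t ~ N(0, t), P(B_t ≥ 1.21) = 1 − Φ(1.21/√t) = 1 − Φ(1.21/√0.62) = 1 − Φ(1.5367) ≈ 0.06218. Doubling: P(τ_{1.21} ≤ 0.62) ≈ 2 · 0.06218 = 0.12436 ≈ 0.1244.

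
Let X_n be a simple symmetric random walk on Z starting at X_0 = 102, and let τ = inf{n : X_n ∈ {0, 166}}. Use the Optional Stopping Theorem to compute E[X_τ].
E[X_τ] = 102

X_n is a martingale and τ is a bounded-mean stopping time (indeed τ is finite a.s. with bounded expectation since the walk is in a bounded region). By the OST, E[X_τ] = E[X_0] = 102. Equivalently: E[X_τ] = 166 · P(hit 166 first) + 0 · P(hit 0 first) = 166 · (102/166) = 102.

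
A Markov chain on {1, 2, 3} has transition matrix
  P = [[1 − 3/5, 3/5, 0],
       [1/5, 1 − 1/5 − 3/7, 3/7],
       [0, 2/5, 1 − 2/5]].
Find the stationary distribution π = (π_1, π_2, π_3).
π = (14/101, 42/101, 45/101)

This is a birth-death chain on three states, which satisfies detailed balance: π_1 · P_{12} = π_2 · P_{21} and π_2 · P_{23} = π_3 · P_{32}.
From π_1 · 3/5 = π_2 · 1/5: π_2/π_1 = (3/5)/(1/5) = 3.
From π_2 · 3/7 = π_3 · 2/5: π_3/π_2 = (3/7)/(2/5) = 15/14.
Take π_1 proportional to 1; then unnormalized π = (1, 3, 45/14). Normalize by dividing by the sum 101/14:
  π = (14/101, 42/101, 45/101).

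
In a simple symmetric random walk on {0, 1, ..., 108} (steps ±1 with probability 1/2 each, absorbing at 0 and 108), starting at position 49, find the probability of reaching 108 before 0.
P(hit 108 before 0) = 49/108

Let u_k = P(hit 108 before 0 | start at k). Then u_0 = 0, u_108 = 1, and u_k = u_{k-1}/2 + u_{k+1}/2 for 1 ≤ k ≤ 107. This harmonic recurrence is solved by u_k = k/108, giving u_49 = 49/108.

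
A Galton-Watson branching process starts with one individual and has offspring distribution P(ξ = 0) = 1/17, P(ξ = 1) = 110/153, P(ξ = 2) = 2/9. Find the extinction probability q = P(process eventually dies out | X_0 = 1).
q = 9/34

The pgf is f(s) = 1/17 + 110/153·s + 2/9·s². The extinction probability q is the smallest fixed point of f in [0, 1]. Setting s = f(s):
  2/9·s² + (110/153 − 1)·s + 1/17 = 0
  2/9·s² − (1/17 + 2/9)·s + 1/17 = 0
which factors as (s − 1)·(2/9·s − 1/17) = 0, giving roots s = 1 and s = (1/17)/(2/9) = 9/34.
Mean offspring μ = 110/153 + 2·2/9 = 178/153 > 1 (supercritical), so q < 1. The extinction probability is the smaller root: q = (1/17)/(2/9) = 9/34.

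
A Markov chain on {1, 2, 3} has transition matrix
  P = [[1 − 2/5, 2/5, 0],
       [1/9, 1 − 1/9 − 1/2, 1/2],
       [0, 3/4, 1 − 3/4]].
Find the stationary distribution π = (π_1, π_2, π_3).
π = (1/7, 18/35, 12/35)

This is a birth-death chain on three states, which satisfies detailed balance: π_1 · P_{12} = π_2 · P_{21} and π_2 · P_{23} = π_3 · P_{32}.
From π_1 · 2/5 = π_2 · 1/9: π_2/π_1 = (2/5)/(1/9) = 18/5.
From π_2 · 1/2 = π_3 · 3/4: π_3/π_2 = (1/2)/(3/4) = 2/3.
Take π_1 proportional to 1; then unnormalized π = (1, 18/5, 12/5). Normalize by dividing by the sum 7:
  π = (1/7, 18/35, 12/35).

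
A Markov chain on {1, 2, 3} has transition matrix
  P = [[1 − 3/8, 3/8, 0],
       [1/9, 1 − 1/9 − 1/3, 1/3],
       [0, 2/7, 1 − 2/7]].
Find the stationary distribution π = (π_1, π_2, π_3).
π = (16/133, 54/133, 9/19)

This is a birth-death chain on three states, which satisfies detailed balance: π_1 · P_{12} = π_2 · P_{21} and π_2 · P_{23} = π_3 · P_{32}.
From π_1 · 3/8 = π_2 · 1/9: π_2/π_1 = (3/8)/(1/9) = 27/8.
From π_2 · 1/3 = π_3 · 2/7: π_3/π_2 = (1/3)/(2/7) = 7/6.
Take π_1 proportional to 1; then unnormalized π = (1, 27/8, 63/16). Normalize by dividing by the sum 133/16:
  π = (16/133, 54/133, 9/19).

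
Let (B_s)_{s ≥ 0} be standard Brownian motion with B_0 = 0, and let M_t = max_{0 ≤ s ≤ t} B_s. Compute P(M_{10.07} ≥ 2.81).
P(M_{10.07} ≥ 2.81) = 2·P(B_{10.07} ≥ 2.81) = 2(1 − Φ(2.81/√10.07)) ≈ 0.3759

By the reflection principle for Brownian motion, P(M_t ≥ a) = 2 · P(B_t ≥ a) for a ≥ 0. Since B_t ~ N(0, t), P(B_t ≥ 2.81) = 1 − Φ(2.81/√t) = 1 − Φ(2.81/√10.07) = 1 − Φ(0.8855). So
  P(M_{10.07} ≥ 2.81) = 2(1 − Φ(0.8855)) ≈ 0.3759.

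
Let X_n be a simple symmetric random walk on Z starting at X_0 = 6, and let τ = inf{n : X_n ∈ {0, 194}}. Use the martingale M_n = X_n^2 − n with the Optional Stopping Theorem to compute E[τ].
E[τ] = 1128

M_n = X_n^2 − n is a martingale (since E[X_{n+1}^2 | F_n] = X_n^2 + 1). By OST (τ has finite mean in a bounded region), E[M_τ] = E[M_0] = X_0^2 − 0 = 6^2 = 36. Also E[M_τ] = E[X_τ^2] − E[τ]. The walk exits at 0 or 194, with P(hit 194 first) = 6/194, so E[X_τ^2] = 194^2 · 6/194 + 0 = 1164. Thus E[τ] = E[X_τ^2] − E[M_τ] = 1164 − 36 = 1128 = 6(194 − 6) = 1128.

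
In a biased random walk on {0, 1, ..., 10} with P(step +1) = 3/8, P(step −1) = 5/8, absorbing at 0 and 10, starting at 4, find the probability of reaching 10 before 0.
P(hit 10 before 0) = (1 − (5/3)^4) / (1 − (5/3)^10) = 24786/606661

Let u_k denote P(reach 10 before 0 | start at k). Boundary: u_0 = 0, u_10 = 1. Recurrence: u_k = 3/8·u_{k+1} + 5/8·u_{k-1} for 1 ≤ k ≤ 9. Try u_k = A + B·r^k with r = q/p = (5/8)/(3/8) = 5/3. Substitution satisfies the recurrence; boundary conditions give:
  u_k = (1 − r^k) / (1 − r^N) = (1 − (5/3)^4) / (1 − (5/3)^10) = 24786/606661.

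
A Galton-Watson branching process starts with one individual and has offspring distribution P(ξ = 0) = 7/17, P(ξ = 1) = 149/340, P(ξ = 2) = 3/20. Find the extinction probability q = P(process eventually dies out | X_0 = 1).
q = 1

Mean offspring μ = 0·7/17 + 1·149/340 + 2·3/20 = 251/340 ≤ 1. For μ ≤ 1 with offspring not concentrated at 1, the Galton-Watson process goes extinct almost surely, so q = 1.
(Algebraic check: The pgf is f(s) = 7/17 + 149/340·s + 3/20·s². The extinction probability q is the smallest fixed point of f in [0, 1]. Setting s = f(s):
  3/20·s² + (149/340 − 1)·s + 7/17 = 0
  3/20·s² − (7/17 + 3/20)·s + 7/17 = 0
which factors as (s − 1)·(3/20·s − 7/17) = 0, giving roots s = 1 and s = (7/17)/(3/20) = 140/51. Since 140/51 ≥ 1, the smallest root in [0, 1] is s = 1.)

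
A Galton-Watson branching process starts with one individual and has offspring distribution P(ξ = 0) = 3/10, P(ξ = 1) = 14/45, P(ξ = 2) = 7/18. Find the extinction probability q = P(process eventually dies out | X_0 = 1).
q = 27/35

The pgf is f(s) = 3/10 + 14/45·s + 7/18·s². The extinction probability q is the smallest fixed point of f in [0, 1]. Setting s = f(s):
  7/18·s² + (14/45 − 1)·s + 3/10 = 0
  7/18·s² − (3/10 + 7/18)·s + 3/10 = 0
which factors as (s − 1)·(7/18·s − 3/10) = 0, giving roots s = 1 and s = (3/10)/(7/18) = 27/35.
Mean offspring μ = 14/45 + 2·7/18 = 49/45 > 1 (supercritical), so q < 1. The extinction probability is the smaller root: q = (3/10)/(7/18) = 27/35.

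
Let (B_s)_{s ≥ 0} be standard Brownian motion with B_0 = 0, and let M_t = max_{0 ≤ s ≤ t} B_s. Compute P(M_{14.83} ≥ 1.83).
P(M_{14.83} ≥ 1.83) = 2·P(B_{14.83} ≥ 1.83) = 2(1 − Φ(1.83/√14.83)) ≈ 0.6346

By the reflection principle for Brownian motion, P(M_t ≥ a) = 2 · P(B_t ≥ a) for a ≥ 0. Since B_t ~ N(0, t), P(B_t ≥ 1.83) = 1 − Φ(1.83/√t) = 1 − Φ(1.83/√14.83) = 1 − Φ(0.4752). So
  P(M_{14.83} ≥ 1.83) = 2(1 − Φ(0.4752)) ≈ 0.6346.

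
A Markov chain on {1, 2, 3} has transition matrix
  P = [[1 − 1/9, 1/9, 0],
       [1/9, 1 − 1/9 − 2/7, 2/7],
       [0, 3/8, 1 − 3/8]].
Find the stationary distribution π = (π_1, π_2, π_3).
π = (21/58, 21/58, 8/29)

This is a birth-death chain on three states, which satisfies detailed balance: π_1 · P_{12} = π_2 · P_{21} and π_2 · P_{23} = π_3 · P_{32}.
From π_1 · 1/9 = π_2 · 1/9: π_2/π_1 = (1/9)/(1/9) = 1.
From π_2 · 2/7 = π_3 · 3/8: π_3/π_2 = (2/7)/(3/8) = 16/21.
Take π_1 proportional to 1; then unnormalized π = (1, 1, 16/21). Normalize by dividing by the sum 58/21:
  π = (21/58, 21/58, 8/29).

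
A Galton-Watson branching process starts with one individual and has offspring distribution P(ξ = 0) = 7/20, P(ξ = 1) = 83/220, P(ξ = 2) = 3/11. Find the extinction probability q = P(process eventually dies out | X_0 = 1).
q = 1

Mean offspring μ = 0·7/20 + 1·83/220 + 2·3/11 = 203/220 ≤ 1. For μ ≤ 1 with offspring not concentrated at 1, the Galton-Watson process goes extinct almost surely, so q = 1.
(Algebraic check: The pgf is f(s) = 7/20 + 83/220·s + 3/11·s². The extinction probability q is the smallest fixed point of f in [0, 1]. Setting s = f(s):
  3/11·s² + (83/220 − 1)·s + 7/20 = 0
  3/11·s² − (7/20 + 3/11)·s + 7/20 = 0
which factors as (s − 1)·(3/11·s − 7/20) = 0, giving roots s = 1 and s = (7/20)/(3/11) = 77/60. Since 77/60 ≥ 1, the smallest root in [0, 1] is s = 1.)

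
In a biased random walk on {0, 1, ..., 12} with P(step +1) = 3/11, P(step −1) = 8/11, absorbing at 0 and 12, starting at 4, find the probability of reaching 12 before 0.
P(hit 12 before 0) = (1 − (8/3)^4) / (1 − (8/3)^12) = 6561/17115553

Let u_k denote P(reach 12 before 0 | start at k). Boundary: u_0 = 0, u_12 = 1. Recurrence: u_k = 3/11·u_{k+1} + 8/11·u_{k-1} for 1 ≤ k ≤ 11. Try u_k = A + B·r^k with r = q/p = (8/11)/(3/11) = 8/3. Substitution satisfies the recurrence; boundary conditions give:
  u_k = (1 − r^k) / (1 − r^N) = (1 − (8/3)^4) / (1 − (8/3)^12) = 6561/17115553.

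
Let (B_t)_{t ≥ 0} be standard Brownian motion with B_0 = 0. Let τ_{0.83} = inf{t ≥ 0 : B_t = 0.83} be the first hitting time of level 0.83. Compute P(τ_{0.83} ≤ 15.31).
P(τ_{0.83} ≤ 15.31) = 2(1 − Φ(0.83/√15.31)) = 2(1 − Φ(0.2121)) ≈ 0.8320

By the reflection principle for standard BM, P(τ_b ≤ t) = 2 · P(B_t ≥ b). Since B_t ~ N(0, t), P(B_t ≥ 0.83) = 1 − Φ(0.83/√t) = 1 − Φ(0.83/√15.31) = 1 − Φ(0.2121) ≈ 0.41601. Doubling: P(τ_{0.83} ≤ 15.31) ≈ 2 · 0.41601 = 0.83202 ≈ 0.8320.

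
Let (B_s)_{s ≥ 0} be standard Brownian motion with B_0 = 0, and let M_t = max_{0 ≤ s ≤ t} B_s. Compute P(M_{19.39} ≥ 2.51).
P(M_{19.39} ≥ 2.51) = 2·P(B_{19.39} ≥ 2.51) = 2(1 − Φ(2.51/√19.39)) ≈ 0.5687

By the reflection principle for Brownian motion, P(M_t ≥ a) = 2 · P(B_t ≥ a) for a ≥ 0. Since B_t ~ N(0, t), P(B_t ≥ 2.51) = 1 − Φ(2.51/√t) = 1 − Φ(2.51/√19.39) = 1 − Φ(0.5700). So
  P(M_{19.39} ≥ 2.51) = 2(1 − Φ(0.5700)) ≈ 0.5687.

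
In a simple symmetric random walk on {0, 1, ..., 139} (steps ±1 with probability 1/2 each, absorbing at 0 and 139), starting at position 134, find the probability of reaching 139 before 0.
P(hit 139 before 0) = 134/139

Let u_k = P(hit 139 before 0 | start at k). Then u_0 = 0, u_139 = 1, and u_k = u_{k-1}/2 + u_{k+1}/2 for 1 ≤ k ≤ 138. This harmonic recurrence is solved by u_k = k/139, giving u_134 = 134/139.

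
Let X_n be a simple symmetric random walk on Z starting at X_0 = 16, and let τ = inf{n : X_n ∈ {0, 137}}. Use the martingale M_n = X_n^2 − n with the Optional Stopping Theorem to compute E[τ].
E[τ] = 1936

M_n = X_n^2 − n is a martingale (since E[X_{n+1}^2 | F_n] = X_n^2 + 1). By OST (τ has finite mean in a bounded region), E[M_τ] = E[M_0] = X_0^2 − 0 = 16^2 = 256. Also E[M_τ] = E[X_τ^2] − E[τ]. The walk exits at 0 or 137, with P(hit 137 first) = 16/137, so E[X_τ^2] = 137^2 · 16/137 + 0 = 2192. Thus E[τ] = E[X_τ^2] − E[M_τ] = 2192 − 256 = 1936 = 16(137 − 16) = 1936.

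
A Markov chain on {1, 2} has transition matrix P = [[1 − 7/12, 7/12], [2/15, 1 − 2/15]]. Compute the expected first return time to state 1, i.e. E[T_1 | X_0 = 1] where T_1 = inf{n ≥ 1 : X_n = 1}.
E[T_1 | X_0 = 1] = 1/π_1 = 43/8

For an irreducible recurrent Markov chain with stationary distribution π, E[T_i | X_0 = i] = 1/π_i (Kac's formula). Here π_1 = (2/15)/(7/12 + 2/15) = (2/15)/(43/60) = 8/43, so E[T_1 | X_0 = 1] = 1/π_1 = (7/12 + 2/15)/(2/15) = (43/60)/(2/15) = 43/8.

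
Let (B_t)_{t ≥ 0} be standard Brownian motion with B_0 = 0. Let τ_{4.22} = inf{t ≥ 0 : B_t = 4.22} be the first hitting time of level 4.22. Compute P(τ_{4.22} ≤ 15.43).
P(τ_{4.22} ≤ 15.43) = 2(1 − Φ(4.22/√15.43)) = 2(1 − Φ(1.0743)) ≈ 0.2827

By the reflection principle for standard BM, P(τ_b ≤ t) = 2 · P(B_t ≥ b). Since B_t ~ N(0, t), P(B_t ≥ 4.22) = 1 − Φ(4.22/√t) = 1 − Φ(4.22/√15.43) = 1 − Φ(1.0743) ≈ 0.14134. Doubling: P(τ_{4.22} ≤ 15.43) ≈ 2 · 0.14134 = 0.28268 ≈ 0.2827.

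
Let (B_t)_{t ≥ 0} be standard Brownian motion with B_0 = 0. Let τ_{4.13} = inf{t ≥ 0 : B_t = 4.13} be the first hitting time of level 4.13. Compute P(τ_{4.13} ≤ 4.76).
P(τ_{4.13} ≤ 4.76) = 2(1 − Φ(4.13/√4.76)) = 2(1 − Φ(1.8930)) ≈ 0.0584

By the reflection principle for standard BM, P(τ_b ≤ t) = 2 · P(B_t ≥ b). Since B_t ~ N(0, t), P(B_t ≥ 4.13) = 1 − Φ(4.13/√t) = 1 − Φ(4.13/√4.76) = 1 − Φ(1.8930) ≈ 0.02918. Doubling: P(τ_{4.13} ≤ 4.76) ≈ 2 · 0.02918 = 0.05836 ≈ 0.0584.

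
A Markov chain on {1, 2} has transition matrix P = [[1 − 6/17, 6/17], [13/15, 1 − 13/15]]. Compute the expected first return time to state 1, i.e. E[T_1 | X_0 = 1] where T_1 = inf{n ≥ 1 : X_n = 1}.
E[T_1 | X_0 = 1] = 1/π_1 = 311/221

For an irreducible recurrent Markov chain with stationary distribution π, E[T_i | X_0 = i] = 1/π_i (Kac's formula). Here π_1 = (13/15)/(6/17 + 13/15) = (13/15)/(311/255) = 221/311, so E[T_1 | X_0 = 1] = 1/π_1 = (6/17 + 13/15)/(13/15) = (311/255)/(13/15) = 311/221.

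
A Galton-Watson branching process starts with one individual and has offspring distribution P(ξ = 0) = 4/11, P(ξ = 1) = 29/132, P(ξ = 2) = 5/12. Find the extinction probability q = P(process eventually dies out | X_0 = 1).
q = 48/55

The pgf is f(s) = 4/11 + 29/132·s + 5/12·s². The extinction probability q is the smallest fixed point of f in [0, 1]. Setting s = f(s):
  5/12·s² + (29/132 − 1)·s + 4/11 = 0
  5/12·s² − (4/11 + 5/12)·s + 4/11 = 0
which factors as (s − 1)·(5/12·s − 4/11) = 0, giving roots s = 1 and s = (4/11)/(5/12) = 48/55.
Mean offspring μ = 29/132 + 2·5/12 = 139/132 > 1 (supercritical), so q < 1. The extinction probability is the smaller root: q = (4/11)/(5/12) = 48/55.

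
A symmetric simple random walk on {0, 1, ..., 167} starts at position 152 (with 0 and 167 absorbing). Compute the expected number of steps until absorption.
E[τ | X_0 = 152] = 2280

Let v_k = E[τ | X_0 = k]. Boundary: v_0 = v_167 = 0. Recurrence: v_k = 1 + (v_{k-1} + v_{k+1})/2 for 1 ≤ k ≤ 166. The particular solution to v_k − (v_{k-1} + v_{k+1})/2 = 1 is v_k = −k^2. Adding homogeneous solution A + B k and matching boundaries gives v_k = k (167 − k). Substituting k = 152: v_152 = 152 · 15 = 2280.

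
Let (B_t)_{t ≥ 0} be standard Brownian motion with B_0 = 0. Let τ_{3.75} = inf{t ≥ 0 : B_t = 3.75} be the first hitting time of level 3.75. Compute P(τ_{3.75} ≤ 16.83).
P(τ_{3.75} ≤ 16.83) = 2(1 − Φ(3.75/√16.83)) = 2(1 − Φ(0.9141)) ≈ 0.3607

By the reflection principle for standard BM, P(τ_b ≤ t) = 2 · P(B_t ≥ b). Since B_t ~ N(0, t), P(B_t ≥ 3.75) = 1 − Φ(3.75/√t) = 1 − Φ(3.75/√16.83) = 1 − Φ(0.9141) ≈ 0.18033. Doubling: P(τ_{3.75} ≤ 16.83) ≈ 2 · 0.18033 = 0.36066 ≈ 0.3607.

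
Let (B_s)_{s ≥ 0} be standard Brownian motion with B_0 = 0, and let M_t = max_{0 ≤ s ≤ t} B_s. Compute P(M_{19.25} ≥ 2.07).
P(M_{19.25} ≥ 2.07) = 2·P(B_{19.25} ≥ 2.07) = 2(1 − Φ(2.07/√19.25)) ≈ 0.6371

By the reflection principle for Brownian motion, P(M_t ≥ a) = 2 · P(B_t ≥ a) for a ≥ 0. Since B_t ~ N(0, t), P(B_t ≥ 2.07) = 1 − Φ(2.07/√t) = 1 − Φ(2.07/√19.25) = 1 − Φ(0.4718). So
  P(M_{19.25} ≥ 2.07) = 2(1 − Φ(0.4718)) ≈ 0.6371.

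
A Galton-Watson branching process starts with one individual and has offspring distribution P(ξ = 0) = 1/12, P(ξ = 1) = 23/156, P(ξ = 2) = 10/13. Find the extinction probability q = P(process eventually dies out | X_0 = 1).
q = 13/120

The pgf is f(s) = 1/12 + 23/156·s + 10/13·s². The extinction probability q is the smallest fixed point of f in [0, 1]. Setting s = f(s):
  10/13·s² + (23/156 − 1)·s + 1/12 = 0
  10/13·s² − (1/12 + 10/13)·s + 1/12 = 0
which factors as (s − 1)·(10/13·s − 1/12) = 0, giving roots s = 1 and s = (1/12)/(10/13) = 13/120.
Mean offspring μ = 23/156 + 2·10/13 = 263/156 > 1 (supercritical), so q < 1. The extinction probability is the smaller root: q = (1/12)/(10/13) = 13/120.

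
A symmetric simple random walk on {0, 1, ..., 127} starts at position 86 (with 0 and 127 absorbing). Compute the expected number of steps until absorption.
E[τ | X_0 = 86] = 3526

Let v_k = E[τ | X_0 = k]. Boundary: v_0 = v_127 = 0. Recurrence: v_k = 1 + (v_{k-1} + v_{k+1})/2 for 1 ≤ k ≤ 126. The particular solution to v_k − (v_{k-1} + v_{k+1})/2 = 1 is v_k = −k^2. Adding homogeneous solution A + B k and matching boundaries gives v_k = k (127 − k). Substituting k = 86: v_86 = 86 · 41 = 3526.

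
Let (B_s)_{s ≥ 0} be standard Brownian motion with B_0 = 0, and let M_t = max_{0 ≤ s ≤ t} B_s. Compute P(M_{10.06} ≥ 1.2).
P(M_{10.06} ≥ 1.2) = 2·P(B_{10.06} ≥ 1.2) = 2(1 − Φ(1.2/√10.06)) ≈ 0.7052

By the reflection principle for Brownian motion, P(M_t ≥ a) = 2 · P(B_t ≥ a) for a ≥ 0. Since B_t ~ N(0, t), P(B_t ≥ 1.2) = 1 − Φ(1.2/√t) = 1 − Φ(1.2/√10.06) = 1 − Φ(0.3783). So
  P(M_{10.06} ≥ 1.2) = 2(1 − Φ(0.3783)) ≈ 0.7052.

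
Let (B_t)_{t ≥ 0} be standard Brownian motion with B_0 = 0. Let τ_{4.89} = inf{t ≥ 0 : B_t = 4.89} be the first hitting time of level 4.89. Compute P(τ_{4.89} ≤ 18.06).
P(τ_{4.89} ≤ 18.06) = 2(1 − Φ(4.89/√18.06)) = 2(1 − Φ(1.1507)) ≈ 0.2499

By the reflection principle for standard BM, P(τ_b ≤ t) = 2 · P(B_t ≥ b). Since B_t ~ N(0, t), P(B_t ≥ 4.89) = 1 − Φ(4.89/√t) = 1 − Φ(4.89/√18.06) = 1 − Φ(1.1507) ≈ 0.12493. Doubling: P(τ_{4.89} ≤ 18.06) ≈ 2 · 0.12493 = 0.24986 ≈ 0.2499.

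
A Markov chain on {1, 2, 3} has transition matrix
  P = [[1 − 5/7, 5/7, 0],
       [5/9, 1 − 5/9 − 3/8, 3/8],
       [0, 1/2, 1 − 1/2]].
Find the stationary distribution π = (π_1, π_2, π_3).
π = (4/13, 36/91, 27/91)

This is a birth-death chain on three states, which satisfies detailed balance: π_1 · P_{12} = π_2 · P_{21} and π_2 · P_{23} = π_3 · P_{32}.
From π_1 · 5/7 = π_2 · 5/9: π_2/π_1 = (5/7)/(5/9) = 9/7.
From π_2 · 3/8 = π_3 · 1/2: π_3/π_2 = (3/8)/(1/2) = 3/4.
Take π_1 proportional to 1; then unnormalized π = (1, 9/7, 27/28). Normalize by dividing by the sum 13/4:
  π = (4/13, 36/91, 27/91).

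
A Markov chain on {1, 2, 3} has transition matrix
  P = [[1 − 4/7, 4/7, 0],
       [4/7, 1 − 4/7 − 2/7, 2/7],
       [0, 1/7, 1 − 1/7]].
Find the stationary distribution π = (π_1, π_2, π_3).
π = (1/4, 1/4, 1/2)

This is a birth-death chain on three states, which satisfies detailed balance: π_1 · P_{12} = π_2 · P_{21} and π_2 · P_{23} = π_3 · P_{32}.
From π_1 · 4/7 = π_2 · 4/7: π_2/π_1 = (4/7)/(4/7) = 1.
From π_2 · 2/7 = π_3 · 1/7: π_3/π_2 = (2/7)/(1/7) = 2.
Take π_1 proportional to 1; then unnormalized π = (1, 1, 2). Normalize by dividing by the sum 4:
  π = (1/4, 1/4, 1/2).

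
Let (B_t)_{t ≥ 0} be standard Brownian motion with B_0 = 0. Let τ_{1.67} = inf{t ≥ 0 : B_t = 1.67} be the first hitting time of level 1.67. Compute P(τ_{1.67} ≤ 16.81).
P(τ_{1.67} ≤ 16.81) = 2(1 − Φ(1.67/√16.81)) = 2(1 − Φ(0.4073)) ≈ 0.6838

By the reflection principle for standard BM, P(τ_b ≤ t) = 2 · P(B_t ≥ b). Since B_t ~ N(0, t), P(B_t ≥ 1.67) = 1 − Φ(1.67/√t) = 1 − Φ(1.67/√16.81) = 1 − Φ(0.4073) ≈ 0.34189. Doubling: P(τ_{1.67} ≤ 16.81) ≈ 2 · 0.34189 = 0.68378 ≈ 0.6838.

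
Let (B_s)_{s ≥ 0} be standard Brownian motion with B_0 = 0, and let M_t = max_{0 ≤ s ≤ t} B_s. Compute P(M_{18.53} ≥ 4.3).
P(M_{18.53} ≥ 4.3) = 2·P(B_{18.53} ≥ 4.3) = 2(1 − Φ(4.3/√18.53)) ≈ 0.3178

By the reflection principle for Brownian motion, P(M_t ≥ a) = 2 · P(B_t ≥ a) for a ≥ 0. Since B_t ~ N(0, t), P(B_t ≥ 4.3) = 1 − Φ(4.3/√t) = 1 − Φ(4.3/√18.53) = 1 − Φ(0.9989). So
  P(M_{18.53} ≥ 4.3) = 2(1 − Φ(0.9989)) ≈ 0.3178.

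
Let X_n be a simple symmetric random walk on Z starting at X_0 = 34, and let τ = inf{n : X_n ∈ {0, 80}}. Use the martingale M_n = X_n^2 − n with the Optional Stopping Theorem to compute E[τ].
E[τ] = 1564

M_n = X_n^2 − n is a martingale (since E[X_{n+1}^2 | F_n] = X_n^2 + 1). By OST (τ has finite mean in a bounded region), E[M_τ] = E[M_0] = X_0^2 − 0 = 34^2 = 1156. Also E[M_τ] = E[X_τ^2] − E[τ]. The walk exits at 0 or 80, with P(hit 80 first) = 34/80, so E[X_τ^2] = 80^2 · 34/80 + 0 = 2720. Thus E[τ] = E[X_τ^2] − E[M_τ] = 2720 − 1156 = 1564 = 34(80 − 34) = 1564.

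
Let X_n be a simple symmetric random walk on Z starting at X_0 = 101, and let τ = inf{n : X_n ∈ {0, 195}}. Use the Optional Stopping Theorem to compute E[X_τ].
E[X_τ] = 101

X_n is a martingale and τ is a bounded-mean stopping time (indeed τ is finite a.s. with bounded expectation since the walk is in a bounded region). By the OST, E[X_τ] = E[X_0] = 101. Equivalently: E[X_τ] = 195 · P(hit 195 first) + 0 · P(hit 0 first) = 195 · (101/195) = 101.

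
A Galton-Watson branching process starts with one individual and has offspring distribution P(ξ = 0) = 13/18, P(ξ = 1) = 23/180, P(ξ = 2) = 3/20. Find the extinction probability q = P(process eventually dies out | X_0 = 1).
q = 1

Mean offspring μ = 0·13/18 + 1·23/180 + 2·3/20 = 77/180 ≤ 1. For μ ≤ 1 with offspring not concentrated at 1, the Galton-Watson process goes extinct almost surely, so q = 1.
(Algebraic check: The pgf is f(s) = 13/18 + 23/180·s + 3/20·s². The extinction probability q is the smallest fixed point of f in [0, 1]. Setting s = f(s):
  3/20·s² + (23/180 − 1)·s + 13/18 = 0
  3/20·s² − (13/18 + 3/20)·s + 13/18 = 0
which factors as (s − 1)·(3/20·s − 13/18) = 0, giving roots s = 1 and s = (13/18)/(3/20) = 130/27. Since 130/27 ≥ 1, the smallest root in [0, 1] is s = 1.)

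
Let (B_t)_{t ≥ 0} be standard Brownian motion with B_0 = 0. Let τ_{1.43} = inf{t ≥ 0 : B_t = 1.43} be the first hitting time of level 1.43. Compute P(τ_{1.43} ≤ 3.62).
P(τ_{1.43} ≤ 3.62) = 2(1 − Φ(1.43/√3.62)) = 2(1 − Φ(0.7516)) ≈ 0.4523

By the reflection principle for standard BM, P(τ_b ≤ t) = 2 · P(B_t ≥ b). Since B_t ~ N(0, t), P(B_t ≥ 1.43) = 1 − Φ(1.43/√t) = 1 − Φ(1.43/√3.62) = 1 − Φ(0.7516) ≈ 0.22615. Doubling: P(τ_{1.43} ≤ 3.62) ≈ 2 · 0.22615 = 0.45230 ≈ 0.4523.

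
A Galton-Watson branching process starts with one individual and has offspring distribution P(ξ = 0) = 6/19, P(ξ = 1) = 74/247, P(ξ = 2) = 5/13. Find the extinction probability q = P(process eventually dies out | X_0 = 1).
q = 78/95

The pgf is f(s) = 6/19 + 74/247·s + 5/13·s². The extinction probability q is the smallest fixed point of f in [0, 1]. Setting s = f(s):
  5/13·s² + (74/247 − 1)·s + 6/19 = 0
  5/13·s² − (6/19 + 5/13)·s + 6/19 = 0
which factors as (s − 1)·(5/13·s − 6/19) = 0, giving roots s = 1 and s = (6/19)/(5/13) = 78/95.
Mean offspring μ = 74/247 + 2·5/13 = 264/247 > 1 (supercritical), so q < 1. The extinction probability is the smaller root: q = (6/19)/(5/13) = 78/95.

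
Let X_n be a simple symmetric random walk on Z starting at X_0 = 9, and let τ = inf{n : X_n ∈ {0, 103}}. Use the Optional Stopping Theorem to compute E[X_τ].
E[X_τ] = 9

X_n is a martingale and τ is a bounded-mean stopping time (indeed τ is finite a.s. with bounded expectation since the walk is in a bounded region). By the OST, E[X_τ] = E[X_0] = 9. Equivalently: E[X_τ] = 103 · P(hit 103 first) + 0 · P(hit 0 first) = 103 · (9/103) = 9.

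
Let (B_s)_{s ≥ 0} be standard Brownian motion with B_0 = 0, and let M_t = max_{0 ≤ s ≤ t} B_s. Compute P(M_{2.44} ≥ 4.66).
P(M_{2.44} ≥ 4.66) = 2·P(B_{2.44} ≥ 4.66) = 2(1 − Φ(4.66/√2.44)) ≈ 0.0029

By the reflection principle for Brownian motion, P(M_t ≥ a) = 2 · P(B_t ≥ a) for a ≥ 0. Since B_t ~ N(0, t), P(B_t ≥ 4.66) = 1 − Φ(4.66/√t) = 1 − Φ(4.66/√2.44) = 1 − Φ(2.9833). So
  P(M_{2.44} ≥ 4.66) = 2(1 − Φ(2.9833)) ≈ 0.0029.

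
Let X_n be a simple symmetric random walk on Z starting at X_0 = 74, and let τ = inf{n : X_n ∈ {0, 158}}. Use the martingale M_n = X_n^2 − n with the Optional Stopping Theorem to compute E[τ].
E[τ] = 6216

M_n = X_n^2 − n is a martingale (since E[X_{n+1}^2 | F_n] = X_n^2 + 1). By OST (τ has finite mean in a bounded region), E[M_τ] = E[M_0] = X_0^2 − 0 = 74^2 = 5476. Also E[M_τ] = E[X_τ^2] − E[τ]. The walk exits at 0 or 158, with P(hit 158 first) = 74/158, so E[X_τ^2] = 158^2 · 74/158 + 0 = 11692. Thus E[τ] = E[X_τ^2] − E[M_τ] = 11692 − 5476 = 6216 = 74(158 − 74) = 6216.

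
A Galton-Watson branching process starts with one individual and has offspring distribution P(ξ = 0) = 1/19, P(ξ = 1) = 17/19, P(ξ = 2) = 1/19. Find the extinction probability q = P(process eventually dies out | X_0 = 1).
q = 1

Mean offspring μ = 0·1/19 + 1·17/19 + 2·1/19 = 1 ≤ 1. For μ ≤ 1 with offspring not concentrated at 1, the Galton-Watson process goes extinct almost surely, so q = 1.
(Algebraic check: The pgf is f(s) = 1/19 + 17/19·s + 1/19·s². The extinction probability q is the smallest fixed point of f in [0, 1]. Setting s = f(s):
  1/19·s² + (17/19 − 1)·s + 1/19 = 0
  1/19·s² − (1/19 + 1/19)·s + 1/19 = 0
which factors as (s − 1)·(1/19·s − 1/19) = 0, giving roots s = 1 and s = (1/19)/(1/19) = 1. Since 1 ≥ 1, the smallest root in [0, 1] is s = 1.)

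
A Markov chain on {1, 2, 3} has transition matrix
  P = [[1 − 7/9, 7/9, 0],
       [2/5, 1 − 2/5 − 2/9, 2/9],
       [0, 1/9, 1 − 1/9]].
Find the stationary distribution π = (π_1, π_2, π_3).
π = (6/41, 35/123, 70/123)

This is a birth-death chain on three states, which satisfies detailed balance: π_1 · P_{12} = π_2 · P_{21} and π_2 · P_{23} = π_3 · P_{32}.
From π_1 · 7/9 = π_2 · 2/5: π_2/π_1 = (7/9)/(2/5) = 35/18.
From π_2 · 2/9 = π_3 · 1/9: π_3/π_2 = (2/9)/(1/9) = 2.
Take π_1 proportional to 1; then unnormalized π = (1, 35/18, 35/9). Normalize by dividing by the sum 41/6:
  π = (6/41, 35/123, 70/123).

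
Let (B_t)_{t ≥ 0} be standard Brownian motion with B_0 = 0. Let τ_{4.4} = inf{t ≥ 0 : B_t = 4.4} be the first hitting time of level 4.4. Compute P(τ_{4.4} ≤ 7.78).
P(τ_{4.4} ≤ 7.78) = 2(1 − Φ(4.4/√7.78)) = 2(1 − Φ(1.5775)) ≈ 0.1147

By the reflection principle for standard BM, P(τ_b ≤ t) = 2 · P(B_t ≥ b). Since B_t ~ N(0, t), P(B_t ≥ 4.4) = 1 − Φ(4.4/√t) = 1 − Φ(4.4/√7.78) = 1 − Φ(1.5775) ≈ 0.05734. Doubling: P(τ_{4.4} ≤ 7.78) ≈ 2 · 0.05734 = 0.11468 ≈ 0.1147.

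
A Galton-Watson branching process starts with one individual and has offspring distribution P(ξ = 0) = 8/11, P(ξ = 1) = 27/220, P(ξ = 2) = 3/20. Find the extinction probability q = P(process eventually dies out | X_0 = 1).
q = 1

Mean offspring μ = 0·8/11 + 1·27/220 + 2·3/20 = 93/220 ≤ 1. For μ ≤ 1 with offspring not concentrated at 1, the Galton-Watson process goes extinct almost surely, so q = 1.
(Algebraic check: The pgf is f(s) = 8/11 + 27/220·s + 3/20·s². The extinction probability q is the smallest fixed point of f in [0, 1]. Setting s = f(s):
  3/20·s² + (27/220 − 1)·s + 8/11 = 0
  3/20·s² − (8/11 + 3/20)·s + 8/11 = 0
which factors as (s − 1)·(3/20·s − 8/11) = 0, giving roots s = 1 and s = (8/11)/(3/20) = 160/33. Since 160/33 ≥ 1, the smallest root in [0, 1] is s = 1.)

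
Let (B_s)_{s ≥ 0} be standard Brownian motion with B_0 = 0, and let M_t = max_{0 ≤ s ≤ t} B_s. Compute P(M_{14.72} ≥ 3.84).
P(M_{14.72} ≥ 3.84) = 2·P(B_{14.72} ≥ 3.84) = 2(1 − Φ(3.84/√14.72)) ≈ 0.3169

By the reflection principle for Brownian motion, P(M_t ≥ a) = 2 · P(B_t ≥ a) for a ≥ 0. Since B_t ~ N(0, t), P(B_t ≥ 3.84) = 1 − Φ(3.84/√t) = 1 − Φ(3.84/√14.72) = 1 − Φ(1.0009). So
  P(M_{14.72} ≥ 3.84) = 2(1 − Φ(1.0009)) ≈ 0.3169.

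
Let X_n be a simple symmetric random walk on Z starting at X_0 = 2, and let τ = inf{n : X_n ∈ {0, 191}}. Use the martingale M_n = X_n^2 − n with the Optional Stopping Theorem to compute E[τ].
E[τ] = 378

M_n = X_n^2 − n is a martingale (since E[X_{n+1}^2 | F_n] = X_n^2 + 1). By OST (τ has finite mean in a bounded region), E[M_τ] = E[M_0] = X_0^2 − 0 = 2^2 = 4. Also E[M_τ] = E[X_τ^2] − E[τ]. The walk exits at 0 or 191, with P(hit 191 first) = 2/191, so E[X_τ^2] = 191^2 · 2/191 + 0 = 382. Thus E[τ] = E[X_τ^2] − E[M_τ] = 382 − 4 = 378 = 2(191 − 2) = 378.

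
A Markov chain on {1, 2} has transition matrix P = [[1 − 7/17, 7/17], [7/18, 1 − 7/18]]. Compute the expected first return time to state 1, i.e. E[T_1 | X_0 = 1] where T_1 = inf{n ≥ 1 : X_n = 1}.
E[T_1 | X_0 = 1] = 1/π_1 = 35/17

For an irreducible recurrent Markov chain with stationary distribution π, E[T_i | X_0 = i] = 1/π_i (Kac's formula). Here π_1 = (7/18)/(7/17 + 7/18) = (7/18)/(245/306) = 17/35, so E[T_1 | X_0 = 1] = 1/π_1 = (7/17 + 7/18)/(7/18) = (245/306)/(7/18) = 35/17.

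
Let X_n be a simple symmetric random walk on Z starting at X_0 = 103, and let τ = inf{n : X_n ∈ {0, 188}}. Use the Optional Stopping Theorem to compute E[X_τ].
E[X_τ] = 103

X_n is a martingale and τ is a bounded-mean stopping time (indeed τ is finite a.s. with bounded expectation since the walk is in a bounded region). By the OST, E[X_τ] = E[X_0] = 103. Equivalently: E[X_τ] = 188 · P(hit 188 first) + 0 · P(hit 0 first) = 188 · (103/188) = 103.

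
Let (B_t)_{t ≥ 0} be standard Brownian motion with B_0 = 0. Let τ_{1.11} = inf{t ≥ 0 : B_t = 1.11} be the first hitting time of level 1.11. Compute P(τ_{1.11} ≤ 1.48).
P(τ_{1.11} ≤ 1.48) = 2(1 − Φ(1.11/√1.48)) = 2(1 − Φ(0.9124)) ≈ 0.3616

By the reflection principle for standard BM, P(τ_b ≤ t) = 2 · P(B_t ≥ b). Since B_t ~ N(0, t), P(B_t ≥ 1.11) = 1 − Φ(1.11/√t) = 1 − Φ(1.11/√1.48) = 1 − Φ(0.9124) ≈ 0.18078. Doubling: P(τ_{1.11} ≤ 1.48) ≈ 2 · 0.18078 = 0.36156 ≈ 0.3616.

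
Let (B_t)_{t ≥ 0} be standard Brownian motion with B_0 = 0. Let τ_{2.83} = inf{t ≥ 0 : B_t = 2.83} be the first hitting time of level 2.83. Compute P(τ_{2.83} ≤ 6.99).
P(τ_{2.83} ≤ 6.99) = 2(1 − Φ(2.83/√6.99)) = 2(1 − Φ(1.0704)) ≈ 0.2844

By the reflection principle for standard BM, P(τ_b ≤ t) = 2 · P(B_t ≥ b). Since B_t ~ N(0, t), P(B_t ≥ 2.83) = 1 − Φ(2.83/√t) = 1 − Φ(2.83/√6.99) = 1 − Φ(1.0704) ≈ 0.14222. Doubling: P(τ_{2.83} ≤ 6.99) ≈ 2 · 0.14222 = 0.28444 ≈ 0.2844.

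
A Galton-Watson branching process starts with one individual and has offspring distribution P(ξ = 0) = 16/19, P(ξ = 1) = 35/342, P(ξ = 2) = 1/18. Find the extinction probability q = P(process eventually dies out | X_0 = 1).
q = 1

Mean offspring μ = 0·16/19 + 1·35/342 + 2·1/18 = 73/342 ≤ 1. For μ ≤ 1 with offspring not concentrated at 1, the Galton-Watson process goes extinct almost surely, so q = 1.
(Algebraic check: The pgf is f(s) = 16/19 + 35/342·s + 1/18·s². The extinction probability q is the smallest fixed point of f in [0, 1]. Setting s = f(s):
  1/18·s² + (35/342 − 1)·s + 16/19 = 0
  1/18·s² − (16/19 + 1/18)·s + 16/19 = 0
which factors as (s − 1)·(1/18·s − 16/19) = 0, giving roots s = 1 and s = (16/19)/(1/18) = 288/19. Since 288/19 ≥ 1, the smallest root in [0, 1] is s = 1.)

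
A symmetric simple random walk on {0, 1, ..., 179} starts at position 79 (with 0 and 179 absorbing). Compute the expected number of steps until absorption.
E[τ | X_0 = 79] = 7900

Let v_k = E[τ | X_0 = k]. Boundary: v_0 = v_179 = 0. Recurrence: v_k = 1 + (v_{k-1} + v_{k+1})/2 for 1 ≤ k ≤ 178. The particular solution to v_k − (v_{k-1} + v_{k+1})/2 = 1 is v_k = −k^2. Adding homogeneous solution A + B k and matching boundaries gives v_k = k (179 − k). Substituting k = 79: v_79 = 79 · 100 = 7900.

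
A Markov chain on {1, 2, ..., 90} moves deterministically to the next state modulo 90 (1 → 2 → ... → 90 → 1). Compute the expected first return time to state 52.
E[T_52 | X_0 = 52] = 90

The chain cycles deterministically, so starting at state 52 it returns in exactly 90 steps. Equivalently, the stationary distribution is uniform π_j = 1/90 for every state j, so by Kac's formula E[T_52] = 1/π_52 = 90.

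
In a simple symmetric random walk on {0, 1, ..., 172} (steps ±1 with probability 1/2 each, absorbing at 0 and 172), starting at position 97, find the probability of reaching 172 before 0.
P(hit 172 before 0) = 97/172

Let u_k = P(hit 172 before 0 | start at k). Then u_0 = 0, u_172 = 1, and u_k = u_{k-1}/2 + u_{k+1}/2 for 1 ≤ k ≤ 171. This harmonic recurrence is solved by u_k = k/172, giving u_97 = 97/172.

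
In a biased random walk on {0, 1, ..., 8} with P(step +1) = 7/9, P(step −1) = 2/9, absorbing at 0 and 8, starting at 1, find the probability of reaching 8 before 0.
P(hit 8 before 0) = (1 − (2/7)^1) / (1 − (2/7)^8) = 823543/1152909

Let u_k denote P(reach 8 before 0 | start at k). Boundary: u_0 = 0, u_8 = 1. Recurrence: u_k = 7/9·u_{k+1} + 2/9·u_{k-1} for 1 ≤ k ≤ 7. Try u_k = A + B·r^k with r = q/p = (2/9)/(7/9) = 2/7. Substitution satisfies the recurrence; boundary conditions give:
  u_k = (1 − r^k) / (1 − r^N) = (1 − (2/7)^1) / (1 − (2/7)^8) = 823543/1152909.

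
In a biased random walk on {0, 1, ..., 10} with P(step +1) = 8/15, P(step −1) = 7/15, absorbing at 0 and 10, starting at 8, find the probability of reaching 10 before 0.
P(hit 10 before 0) = (1 − (7/8)^8) / (1 − (7/8)^10) = 46986304/52751105

Let u_k denote P(reach 10 before 0 | start at k). Boundary: u_0 = 0, u_10 = 1. Recurrence: u_k = 8/15·u_{k+1} + 7/15·u_{k-1} for 1 ≤ k ≤ 9. Try u_k = A + B·r^k with r = q/p = (7/15)/(8/15) = 7/8. Substitution satisfies the recurrence; boundary conditions give:
  u_k = (1 − r^k) / (1 − r^N) = (1 − (7/8)^8) / (1 − (7/8)^10) = 46986304/52751105.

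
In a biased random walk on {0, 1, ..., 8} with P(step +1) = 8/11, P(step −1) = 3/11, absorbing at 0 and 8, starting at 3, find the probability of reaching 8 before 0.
P(hit 8 before 0) = (1 − (3/8)^3) / (1 − (3/8)^8) = 3178496/3354131

Let u_k denote P(reach 8 before 0 | start at k). Boundary: u_0 = 0, u_8 = 1. Recurrence: u_k = 8/11·u_{k+1} + 3/11·u_{k-1} for 1 ≤ k ≤ 7. Try u_k = A + B·r^k with r = q/p = (3/11)/(8/11) = 3/8. Substitution satisfies the recurrence; boundary conditions give:
  u_k = (1 − r^k) / (1 − r^N) = (1 − (3/8)^3) / (1 − (3/8)^8) = 3178496/3354131.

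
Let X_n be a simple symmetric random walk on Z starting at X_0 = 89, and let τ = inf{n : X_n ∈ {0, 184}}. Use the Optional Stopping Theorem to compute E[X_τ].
E[X_τ] = 89

X_n is a martingale and τ is a bounded-mean stopping time (indeed τ is finite a.s. with bounded expectation since the walk is in a bounded region). By the OST, E[X_τ] = E[X_0] = 89. Equivalently: E[X_τ] = 184 · P(hit 184 first) + 0 · P(hit 0 first) = 184 · (89/184) = 89.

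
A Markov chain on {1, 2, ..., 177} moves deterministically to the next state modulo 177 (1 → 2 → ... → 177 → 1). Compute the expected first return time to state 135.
E[T_135 | X_0 = 135] = 177

The chain cycles deterministically, so starting at state 135 it returns in exactly 177 steps. Equivalently, the stationary distribution is uniform π_j = 1/177 for every state j, so by Kac's formula E[T_135] = 1/π_135 = 177.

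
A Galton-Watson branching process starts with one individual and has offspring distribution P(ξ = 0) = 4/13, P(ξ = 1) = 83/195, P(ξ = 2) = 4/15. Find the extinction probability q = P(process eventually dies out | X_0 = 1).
q = 1

Mean offspring μ = 0·4/13 + 1·83/195 + 2·4/15 = 187/195 ≤ 1. For μ ≤ 1 with offspring not concentrated at 1, the Galton-Watson process goes extinct almost surely, so q = 1.
(Algebraic check: The pgf is f(s) = 4/13 + 83/195·s + 4/15·s². The extinction probability q is the smallest fixed point of f in [0, 1]. Setting s = f(s):
  4/15·s² + (83/195 − 1)·s + 4/13 = 0
  4/15·s² − (4/13 + 4/15)·s + 4/13 = 0
which factors as (s − 1)·(4/15·s − 4/13) = 0, giving roots s = 1 and s = (4/13)/(4/15) = 15/13. Since 15/13 ≥ 1, the smallest root in [0, 1] is s = 1.)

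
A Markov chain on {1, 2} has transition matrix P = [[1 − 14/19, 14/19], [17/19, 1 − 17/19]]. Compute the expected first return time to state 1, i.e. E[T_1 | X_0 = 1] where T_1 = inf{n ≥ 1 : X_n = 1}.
E[T_1 | X_0 = 1] = 1/π_1 = 31/17

For an irreducible recurrent Markov chain with stationary distribution π, E[T_i | X_0 = i] = 1/π_i (Kac's formula). Here π_1 = (17/19)/(14/19 + 17/19) = (17/19)/(31/19) = 17/31, so E[T_1 | X_0 = 1] = 1/π_1 = (14/19 + 17/19)/(17/19) = (31/19)/(17/19) = 31/17.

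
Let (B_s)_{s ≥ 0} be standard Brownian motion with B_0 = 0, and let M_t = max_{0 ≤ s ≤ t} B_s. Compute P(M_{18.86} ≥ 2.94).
P(M_{18.86} ≥ 2.94) = 2·P(B_{18.86} ≥ 2.94) = 2(1 − Φ(2.94/√18.86)) ≈ 0.4984

By the reflection principle for Brownian motion, P(M_t ≥ a) = 2 · P(B_t ≥ a) for a ≥ 0. Since B_t ~ N(0, t), P(B_t ≥ 2.94) = 1 − Φ(2.94/√t) = 1 − Φ(2.94/√18.86) = 1 − Φ(0.6770). So
  P(M_{18.86} ≥ 2.94) = 2(1 − Φ(0.6770)) ≈ 0.4984.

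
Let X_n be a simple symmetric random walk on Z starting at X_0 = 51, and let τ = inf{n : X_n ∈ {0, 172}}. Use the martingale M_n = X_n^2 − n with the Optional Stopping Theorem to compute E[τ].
E[τ] = 6171

M_n = X_n^2 − n is a martingale (since E[X_{n+1}^2 | F_n] = X_n^2 + 1). By OST (τ has finite mean in a bounded region), E[M_τ] = E[M_0] = X_0^2 − 0 = 51^2 = 2601. Also E[M_τ] = E[X_τ^2] − E[τ]. The walk exits at 0 or 172, with P(hit 172 first) = 51/172, so E[X_τ^2] = 172^2 · 51/172 + 0 = 8772. Thus E[τ] = E[X_τ^2] − E[M_τ] = 8772 − 2601 = 6171 = 51(172 − 51) = 6171.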